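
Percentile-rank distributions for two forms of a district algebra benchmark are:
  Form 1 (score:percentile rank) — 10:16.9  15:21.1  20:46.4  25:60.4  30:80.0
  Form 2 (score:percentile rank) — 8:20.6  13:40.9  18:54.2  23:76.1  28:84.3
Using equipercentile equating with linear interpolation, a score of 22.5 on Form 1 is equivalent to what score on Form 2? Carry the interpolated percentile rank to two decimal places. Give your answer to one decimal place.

17.7

PR of 22.5 on Form 1: 46.4 + (22.5 − 20)/(25 − 20) × (60.4 − 46.4) = 53.40
On Form 2, PR 53.40 falls between score 13 (PR 40.9) and 18 (PR 54.2).
Interpolate: 13 + (53.40 − 40.9)/(54.2 − 40.9) × (18 − 13) = 17.7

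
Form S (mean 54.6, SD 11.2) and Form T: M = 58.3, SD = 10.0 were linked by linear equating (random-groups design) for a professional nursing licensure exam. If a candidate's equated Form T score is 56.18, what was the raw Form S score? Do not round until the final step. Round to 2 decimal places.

52.23

Invert y = (SD_Y/SD_X)(x − M_X) + M_Y:
x = (SD_X/SD_Y)(y − M_Y) + M_X = (11.2/10.0)(56.18 − 58.3) + 54.6
x = 1.120000 × -2.120 + 54.6 = 52.23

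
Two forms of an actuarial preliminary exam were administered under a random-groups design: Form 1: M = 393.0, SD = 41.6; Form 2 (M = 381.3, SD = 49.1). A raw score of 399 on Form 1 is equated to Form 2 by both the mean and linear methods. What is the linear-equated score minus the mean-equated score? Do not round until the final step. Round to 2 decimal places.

Mean-equated: 399 + (381.3 − 393.0) = 387.30
Linear-equated: (49.1/41.6)(399 − 393.0) + 381.3 = 388.382
Difference = 388.382 − 387.30 = 1.08

1.08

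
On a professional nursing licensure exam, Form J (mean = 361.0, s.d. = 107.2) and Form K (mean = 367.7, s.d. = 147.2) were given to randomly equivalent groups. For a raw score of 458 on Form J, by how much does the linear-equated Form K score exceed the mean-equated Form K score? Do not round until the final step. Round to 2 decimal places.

36.19

Mean-equated: 458 + (367.7 − 361.0) = 464.70
Linear-equated: (147.2/107.2)(458 − 361.0) + 367.7 = 500.894
Difference = 500.894 − 464.70 = 36.19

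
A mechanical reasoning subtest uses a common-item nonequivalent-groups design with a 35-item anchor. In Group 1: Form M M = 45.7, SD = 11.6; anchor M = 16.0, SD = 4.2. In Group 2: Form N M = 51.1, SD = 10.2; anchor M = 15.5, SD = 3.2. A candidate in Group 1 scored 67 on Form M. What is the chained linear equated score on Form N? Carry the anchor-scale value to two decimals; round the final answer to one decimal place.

77.3

Form M → anchor (Group 1): v = (4.2/11.6)(67 − 45.7) + 16.0 = 23.71
anchor → Form N (Group 2): y = (10.2/3.2)(23.71 − 15.5) + 51.1 = 77.3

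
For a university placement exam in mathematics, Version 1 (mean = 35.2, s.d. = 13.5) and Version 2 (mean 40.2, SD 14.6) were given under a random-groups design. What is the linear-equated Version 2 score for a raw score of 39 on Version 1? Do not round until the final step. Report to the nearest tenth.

Linear equating: y = (SD_Y/SD_X)(x − M_X) + M_Y
y = (14.6/13.5)(39 − 35.2) + 40.2
y = 1.081481 × 3.8 + 40.2 = 4.1096 + 40.2 = 44.3

44.3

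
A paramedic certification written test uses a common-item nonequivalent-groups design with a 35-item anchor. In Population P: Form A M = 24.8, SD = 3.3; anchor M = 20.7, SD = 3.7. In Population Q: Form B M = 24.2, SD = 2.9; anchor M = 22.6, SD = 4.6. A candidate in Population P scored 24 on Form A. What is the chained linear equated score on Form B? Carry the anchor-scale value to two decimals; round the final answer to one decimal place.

22.4

Form A → anchor (Population P): v = (3.7/3.3)(24 − 24.8) + 20.7 = 19.80
anchor → Form B (Population Q): y = (2.9/4.6)(19.80 − 22.6) + 24.2 = 22.4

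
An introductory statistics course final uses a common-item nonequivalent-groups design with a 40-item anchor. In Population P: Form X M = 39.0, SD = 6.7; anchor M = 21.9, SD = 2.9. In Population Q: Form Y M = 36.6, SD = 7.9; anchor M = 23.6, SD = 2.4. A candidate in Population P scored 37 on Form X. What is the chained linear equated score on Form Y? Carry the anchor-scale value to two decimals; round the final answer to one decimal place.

28.1

Form X → anchor (Population P): v = (2.9/6.7)(37 − 39.0) + 21.9 = 21.03
anchor → Form Y (Population Q): y = (7.9/2.4)(21.03 − 23.6) + 36.6 = 28.1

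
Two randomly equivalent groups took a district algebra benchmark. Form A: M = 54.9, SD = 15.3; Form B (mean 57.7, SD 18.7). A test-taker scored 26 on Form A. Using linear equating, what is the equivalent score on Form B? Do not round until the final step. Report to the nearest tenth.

22.4

Linear equating: y = (SD_Y/SD_X)(x − M_X) + M_Y
y = (18.7/15.3)(26 − 54.9) + 57.7
y = 1.222222 × -28.9 + 57.7 = -35.3222 + 57.7 = 22.4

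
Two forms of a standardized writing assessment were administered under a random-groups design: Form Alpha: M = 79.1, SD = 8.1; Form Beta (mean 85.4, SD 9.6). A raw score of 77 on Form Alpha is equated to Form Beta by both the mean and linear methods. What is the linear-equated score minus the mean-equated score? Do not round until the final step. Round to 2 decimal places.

-0.39

Mean-equated: 77 + (85.4 − 79.1) = 83.30
Linear-equated: (9.6/8.1)(77 − 79.1) + 85.4 = 82.911
Difference = 82.911 − 83.30 = -0.39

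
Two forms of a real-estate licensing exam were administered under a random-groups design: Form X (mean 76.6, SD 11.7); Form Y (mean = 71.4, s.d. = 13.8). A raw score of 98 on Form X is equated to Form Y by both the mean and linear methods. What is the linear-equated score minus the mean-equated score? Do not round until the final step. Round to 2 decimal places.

Mean-equated: 98 + (71.4 − 76.6) = 92.80
Linear-equated: (13.8/11.7)(98 − 76.6) + 71.4 = 96.641
Difference = 96.641 − 92.80 = 3.84

3.84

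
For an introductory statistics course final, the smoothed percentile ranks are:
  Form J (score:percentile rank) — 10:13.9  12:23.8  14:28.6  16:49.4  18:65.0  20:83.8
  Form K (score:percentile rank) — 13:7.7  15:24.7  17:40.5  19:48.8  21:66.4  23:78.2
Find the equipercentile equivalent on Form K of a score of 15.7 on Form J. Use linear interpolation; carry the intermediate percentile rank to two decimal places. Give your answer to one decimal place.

18.4

PR of 15.7 on Form J: 28.6 + (15.7 − 14)/(16 − 14) × (49.4 − 28.6) = 46.28
On Form K, PR 46.28 falls between score 17 (PR 40.5) and 19 (PR 48.8).
Interpolate: 17 + (46.28 − 40.5)/(48.8 − 40.5) × (19 − 17) = 18.4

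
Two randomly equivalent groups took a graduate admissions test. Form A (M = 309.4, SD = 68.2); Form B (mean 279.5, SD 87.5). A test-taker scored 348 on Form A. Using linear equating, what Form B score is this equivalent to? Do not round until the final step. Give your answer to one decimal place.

Linear equating: y = (SD_Y/SD_X)(x − M_X) + M_Y
y = (87.5/68.2)(348 − 309.4) + 279.5
y = 1.282991 × 38.6 + 279.5 = 49.5235 + 279.5 = 329.0

329.0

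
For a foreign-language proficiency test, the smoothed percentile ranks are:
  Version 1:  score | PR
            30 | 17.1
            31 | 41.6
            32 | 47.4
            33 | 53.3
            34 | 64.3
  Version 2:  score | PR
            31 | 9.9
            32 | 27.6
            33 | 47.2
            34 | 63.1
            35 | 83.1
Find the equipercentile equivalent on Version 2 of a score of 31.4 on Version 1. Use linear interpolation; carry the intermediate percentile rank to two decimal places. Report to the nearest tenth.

PR of 31.4 on Version 1: 41.6 + (31.4 − 31)/(32 − 31) × (47.4 − 41.6) = 43.92
On Version 2, PR 43.92 falls between score 32 (PR 27.6) and 33 (PR 47.2).
Interpolate: 32 + (43.92 − 27.6)/(47.2 − 27.6) × (33 − 32) = 32.8

32.8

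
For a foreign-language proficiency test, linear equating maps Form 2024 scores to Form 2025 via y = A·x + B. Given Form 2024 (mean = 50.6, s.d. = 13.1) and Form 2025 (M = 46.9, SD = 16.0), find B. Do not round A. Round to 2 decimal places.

A = SD_Y / SD_X = 16.0 / 13.1 = 1.221374
B = M_Y − A·M_X = 46.9 − 1.221374 × 50.6 = -14.90

-14.90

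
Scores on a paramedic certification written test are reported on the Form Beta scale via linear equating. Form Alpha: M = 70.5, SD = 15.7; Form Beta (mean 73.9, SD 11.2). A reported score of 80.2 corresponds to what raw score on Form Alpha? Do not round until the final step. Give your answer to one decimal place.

Invert y = (SD_Y/SD_X)(x − M_X) + M_Y:
x = (SD_X/SD_Y)(y − M_Y) + M_X = (15.7/11.2)(80.2 − 73.9) + 70.5
x = 1.401786 × 6.300 + 70.5 = 79.3

79.3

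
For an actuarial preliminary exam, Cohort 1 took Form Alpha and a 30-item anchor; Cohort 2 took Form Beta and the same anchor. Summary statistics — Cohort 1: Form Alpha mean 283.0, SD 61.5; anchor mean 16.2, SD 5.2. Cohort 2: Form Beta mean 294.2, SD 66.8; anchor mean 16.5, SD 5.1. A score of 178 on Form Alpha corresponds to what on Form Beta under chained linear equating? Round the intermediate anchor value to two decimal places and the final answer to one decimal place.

174.0

Form Alpha → anchor (Cohort 1): v = (5.2/61.5)(178 − 283.0) + 16.2 = 7.32
anchor → Form Beta (Cohort 2): y = (66.8/5.1)(7.32 − 16.5) + 294.2 = 174.0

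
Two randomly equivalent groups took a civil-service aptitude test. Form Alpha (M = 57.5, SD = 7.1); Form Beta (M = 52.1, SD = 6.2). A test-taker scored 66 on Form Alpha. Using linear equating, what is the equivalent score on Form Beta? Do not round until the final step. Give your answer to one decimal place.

59.5

Linear equating: y = (SD_Y/SD_X)(x − M_X) + M_Y
y = (6.2/7.1)(66 − 57.5) + 52.1
y = 0.873239 × 8.5 + 52.1 = 7.4225 + 52.1 = 59.5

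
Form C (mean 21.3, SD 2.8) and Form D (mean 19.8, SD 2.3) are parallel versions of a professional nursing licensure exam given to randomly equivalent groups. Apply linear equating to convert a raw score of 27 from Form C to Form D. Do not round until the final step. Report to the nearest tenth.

24.5

Linear equating: y = (SD_Y/SD_X)(x − M_X) + M_Y
y = (2.3/2.8)(27 − 21.3) + 19.8
y = 0.821429 × 5.7 + 19.8 = 4.6821 + 19.8 = 24.5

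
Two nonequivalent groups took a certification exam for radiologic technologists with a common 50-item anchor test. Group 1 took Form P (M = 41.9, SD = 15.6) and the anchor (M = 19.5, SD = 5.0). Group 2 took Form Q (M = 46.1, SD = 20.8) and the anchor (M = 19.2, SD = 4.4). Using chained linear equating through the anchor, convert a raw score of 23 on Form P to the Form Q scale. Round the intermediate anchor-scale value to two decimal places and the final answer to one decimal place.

Form P → anchor (Group 1): v = (5.0/15.6)(23 − 41.9) + 19.5 = 13.44
anchor → Form Q (Group 2): y = (20.8/4.4)(13.44 − 19.2) + 46.1 = 18.9

18.9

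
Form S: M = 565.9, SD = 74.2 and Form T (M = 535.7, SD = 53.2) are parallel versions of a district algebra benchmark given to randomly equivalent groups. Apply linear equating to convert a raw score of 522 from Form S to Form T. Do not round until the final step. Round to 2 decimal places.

504.22

Linear equating: y = (SD_Y/SD_X)(x − M_X) + M_Y
y = (53.2/74.2)(522 − 565.9) + 535.7
y = 0.716981 × -43.9 + 535.7 = -31.4755 + 535.7 = 504.22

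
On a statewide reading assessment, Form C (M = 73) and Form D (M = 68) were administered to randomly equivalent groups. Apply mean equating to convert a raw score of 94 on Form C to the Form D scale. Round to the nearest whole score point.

89

Mean equating: y = x + (M_Y − M_X) = 94 + (68 − 73) = 89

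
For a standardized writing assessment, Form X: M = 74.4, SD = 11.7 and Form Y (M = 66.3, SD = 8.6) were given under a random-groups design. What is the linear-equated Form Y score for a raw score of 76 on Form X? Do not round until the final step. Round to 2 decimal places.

67.48

Linear equating: y = (SD_Y/SD_X)(x − M_X) + M_Y
y = (8.6/11.7)(76 − 74.4) + 66.3
y = 0.735043 × 1.6 + 66.3 = 1.1761 + 66.3 = 67.48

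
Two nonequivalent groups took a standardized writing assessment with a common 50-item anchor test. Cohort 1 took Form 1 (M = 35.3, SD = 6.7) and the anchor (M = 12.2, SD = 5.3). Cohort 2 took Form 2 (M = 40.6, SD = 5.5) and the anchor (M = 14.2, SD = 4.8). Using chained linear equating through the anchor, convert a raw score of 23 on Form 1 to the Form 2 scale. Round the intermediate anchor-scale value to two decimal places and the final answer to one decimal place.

Form 1 → anchor (Cohort 1): v = (5.3/6.7)(23 − 35.3) + 12.2 = 2.47
anchor → Form 2 (Cohort 2): y = (5.5/4.8)(2.47 − 14.2) + 40.6 = 27.2

27.2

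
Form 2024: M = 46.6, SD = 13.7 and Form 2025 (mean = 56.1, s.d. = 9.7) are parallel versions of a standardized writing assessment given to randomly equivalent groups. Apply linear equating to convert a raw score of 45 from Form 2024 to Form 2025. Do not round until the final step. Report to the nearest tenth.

55.0

Linear equating: y = (SD_Y/SD_X)(x − M_X) + M_Y
y = (9.7/13.7)(45 − 46.6) + 56.1
y = 0.708029 × -1.6 + 56.1 = -1.1328 + 56.1 = 55.0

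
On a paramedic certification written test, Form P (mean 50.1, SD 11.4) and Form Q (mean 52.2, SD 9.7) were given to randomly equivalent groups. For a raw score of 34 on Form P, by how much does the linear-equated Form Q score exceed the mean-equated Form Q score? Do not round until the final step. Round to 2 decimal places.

2.40

Mean-equated: 34 + (52.2 − 50.1) = 36.10
Linear-equated: (9.7/11.4)(34 − 50.1) + 52.2 = 38.501
Difference = 38.501 − 36.10 = 2.40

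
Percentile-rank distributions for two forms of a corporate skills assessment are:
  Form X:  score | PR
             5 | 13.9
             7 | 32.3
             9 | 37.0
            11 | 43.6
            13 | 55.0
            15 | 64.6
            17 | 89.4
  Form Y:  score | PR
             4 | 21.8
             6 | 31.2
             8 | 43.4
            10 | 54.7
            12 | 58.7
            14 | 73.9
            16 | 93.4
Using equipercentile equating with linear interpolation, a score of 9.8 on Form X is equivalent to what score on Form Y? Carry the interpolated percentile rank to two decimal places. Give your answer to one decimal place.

7.4

PR of 9.8 on Form X: 37.0 + (9.8 − 9)/(11 − 9) × (43.6 − 37.0) = 39.64
On Form Y, PR 39.64 falls between score 6 (PR 31.2) and 8 (PR 43.4).
Interpolate: 6 + (39.64 − 31.2)/(43.4 − 31.2) × (8 − 6) = 7.4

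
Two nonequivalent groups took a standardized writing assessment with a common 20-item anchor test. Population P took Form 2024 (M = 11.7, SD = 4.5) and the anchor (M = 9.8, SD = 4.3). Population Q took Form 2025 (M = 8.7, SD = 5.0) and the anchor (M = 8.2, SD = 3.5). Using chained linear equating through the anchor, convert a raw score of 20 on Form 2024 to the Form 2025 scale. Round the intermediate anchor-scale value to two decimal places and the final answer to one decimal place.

22.3

Form 2024 → anchor (Population P): v = (4.3/4.5)(20 − 11.7) + 9.8 = 17.73
anchor → Form 2025 (Population Q): y = (5.0/3.5)(17.73 − 8.2) + 8.7 = 22.3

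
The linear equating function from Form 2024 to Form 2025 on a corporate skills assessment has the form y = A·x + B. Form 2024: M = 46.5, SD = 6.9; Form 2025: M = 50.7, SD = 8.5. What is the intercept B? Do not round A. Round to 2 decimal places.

-6.58

A = SD_Y / SD_X = 8.5 / 6.9 = 1.231884
B = M_Y − A·M_X = 50.7 − 1.231884 × 46.5 = -6.58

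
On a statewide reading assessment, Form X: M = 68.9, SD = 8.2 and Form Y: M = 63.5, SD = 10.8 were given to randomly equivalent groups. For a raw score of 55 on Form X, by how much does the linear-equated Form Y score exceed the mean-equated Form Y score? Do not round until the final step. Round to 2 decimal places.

-4.41

Mean-equated: 55 + (63.5 − 68.9) = 49.60
Linear-equated: (10.8/8.2)(55 − 68.9) + 63.5 = 45.193
Difference = 45.193 − 49.60 = -4.41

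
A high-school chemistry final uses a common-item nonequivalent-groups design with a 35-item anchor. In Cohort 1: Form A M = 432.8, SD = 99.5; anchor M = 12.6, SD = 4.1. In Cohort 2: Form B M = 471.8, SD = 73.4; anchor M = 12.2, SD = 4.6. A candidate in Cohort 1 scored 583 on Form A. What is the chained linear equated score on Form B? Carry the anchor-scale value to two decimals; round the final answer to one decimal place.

Form A → anchor (Cohort 1): v = (4.1/99.5)(583 − 432.8) + 12.6 = 18.79
anchor → Form B (Cohort 2): y = (73.4/4.6)(18.79 − 12.2) + 471.8 = 577.0

577.0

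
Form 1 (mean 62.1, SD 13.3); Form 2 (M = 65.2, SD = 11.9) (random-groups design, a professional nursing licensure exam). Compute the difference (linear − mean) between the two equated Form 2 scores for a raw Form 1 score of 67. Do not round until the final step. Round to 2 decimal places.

-0.52

Mean-equated: 67 + (65.2 − 62.1) = 70.10
Linear-equated: (11.9/13.3)(67 − 62.1) + 65.2 = 69.584
Difference = 69.584 − 70.10 = -0.52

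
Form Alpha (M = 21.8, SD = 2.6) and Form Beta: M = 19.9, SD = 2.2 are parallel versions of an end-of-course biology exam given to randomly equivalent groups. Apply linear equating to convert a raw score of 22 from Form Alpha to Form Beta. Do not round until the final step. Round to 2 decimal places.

20.07

Linear equating: y = (SD_Y/SD_X)(x − M_X) + M_Y
y = (2.2/2.6)(22 − 21.8) + 19.9
y = 0.846154 × 0.2 + 19.9 = 0.1692 + 19.9 = 20.07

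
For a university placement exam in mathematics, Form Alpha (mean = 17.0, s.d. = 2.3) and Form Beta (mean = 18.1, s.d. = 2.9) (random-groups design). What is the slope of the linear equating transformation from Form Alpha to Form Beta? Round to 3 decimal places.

1.261

A = SD_Y / SD_X = 2.9 / 2.3 = 1.261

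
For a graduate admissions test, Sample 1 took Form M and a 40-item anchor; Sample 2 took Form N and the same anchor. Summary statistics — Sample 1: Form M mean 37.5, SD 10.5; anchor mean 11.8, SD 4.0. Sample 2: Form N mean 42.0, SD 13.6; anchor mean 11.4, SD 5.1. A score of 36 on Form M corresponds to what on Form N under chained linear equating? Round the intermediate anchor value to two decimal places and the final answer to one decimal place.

41.5

Form M → anchor (Sample 1): v = (4.0/10.5)(36 − 37.5) + 11.8 = 11.23
anchor → Form N (Sample 2): y = (13.6/5.1)(11.23 − 11.4) + 42.0 = 41.5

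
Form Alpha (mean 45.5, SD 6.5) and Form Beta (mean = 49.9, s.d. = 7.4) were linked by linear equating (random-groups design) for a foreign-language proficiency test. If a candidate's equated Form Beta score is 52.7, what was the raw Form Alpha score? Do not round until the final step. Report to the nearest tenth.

48.0

Invert y = (SD_Y/SD_X)(x − M_X) + M_Y:
x = (SD_X/SD_Y)(y − M_Y) + M_X = (6.5/7.4)(52.7 − 49.9) + 45.5
x = 0.878378 × 2.800 + 45.5 = 48.0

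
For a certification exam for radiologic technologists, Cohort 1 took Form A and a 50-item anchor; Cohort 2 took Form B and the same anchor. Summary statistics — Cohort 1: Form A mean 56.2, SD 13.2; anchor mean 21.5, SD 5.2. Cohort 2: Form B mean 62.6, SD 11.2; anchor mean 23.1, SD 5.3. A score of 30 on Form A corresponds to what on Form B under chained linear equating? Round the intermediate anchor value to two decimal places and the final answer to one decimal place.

37.4

Form A → anchor (Cohort 1): v = (5.2/13.2)(30 − 56.2) + 21.5 = 11.18
anchor → Form B (Cohort 2): y = (11.2/5.3)(11.18 − 23.1) + 62.6 = 37.4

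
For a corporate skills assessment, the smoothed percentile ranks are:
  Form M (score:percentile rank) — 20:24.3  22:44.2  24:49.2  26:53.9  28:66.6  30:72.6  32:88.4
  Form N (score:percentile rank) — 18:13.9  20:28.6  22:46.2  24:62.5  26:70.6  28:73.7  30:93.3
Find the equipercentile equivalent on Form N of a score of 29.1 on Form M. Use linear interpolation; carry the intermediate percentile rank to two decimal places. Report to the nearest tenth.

PR of 29.1 on Form M: 66.6 + (29.1 − 28)/(30 − 28) × (72.6 − 66.6) = 69.90
On Form N, PR 69.90 falls between score 24 (PR 62.5) and 26 (PR 70.6).
Interpolate: 24 + (69.90 − 62.5)/(70.6 − 62.5) × (26 − 24) = 25.8

25.8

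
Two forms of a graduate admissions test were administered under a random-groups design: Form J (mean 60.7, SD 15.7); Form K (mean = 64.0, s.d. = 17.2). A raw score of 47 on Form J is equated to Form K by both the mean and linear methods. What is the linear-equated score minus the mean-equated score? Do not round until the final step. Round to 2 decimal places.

Mean-equated: 47 + (64.0 − 60.7) = 50.30
Linear-equated: (17.2/15.7)(47 − 60.7) + 64.0 = 48.991
Difference = 48.991 − 50.30 = -1.31

-1.31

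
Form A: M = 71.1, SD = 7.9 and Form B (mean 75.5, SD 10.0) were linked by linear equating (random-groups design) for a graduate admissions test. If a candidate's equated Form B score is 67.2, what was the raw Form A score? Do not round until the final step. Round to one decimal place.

64.5

Invert y = (SD_Y/SD_X)(x − M_X) + M_Y:
x = (SD_X/SD_Y)(y − M_Y) + M_X = (7.9/10.0)(67.2 − 75.5) + 71.1
x = 0.790000 × -8.300 + 71.1 = 64.5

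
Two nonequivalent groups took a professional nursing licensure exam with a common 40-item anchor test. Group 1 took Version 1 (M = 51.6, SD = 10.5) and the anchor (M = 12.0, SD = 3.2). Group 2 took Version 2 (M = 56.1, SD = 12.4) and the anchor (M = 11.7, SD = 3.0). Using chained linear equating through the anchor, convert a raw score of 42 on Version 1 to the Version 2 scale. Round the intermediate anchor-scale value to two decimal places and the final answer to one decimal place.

45.2

Version 1 → anchor (Group 1): v = (3.2/10.5)(42 − 51.6) + 12.0 = 9.07
anchor → Version 2 (Group 2): y = (12.4/3.0)(9.07 − 11.7) + 56.1 = 45.2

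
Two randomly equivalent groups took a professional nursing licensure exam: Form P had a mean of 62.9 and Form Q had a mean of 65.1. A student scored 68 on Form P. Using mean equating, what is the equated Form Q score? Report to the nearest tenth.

Mean equating: y = x + (M_Y − M_X) = 68 + (65.1 − 62.9) = 70.2

70.2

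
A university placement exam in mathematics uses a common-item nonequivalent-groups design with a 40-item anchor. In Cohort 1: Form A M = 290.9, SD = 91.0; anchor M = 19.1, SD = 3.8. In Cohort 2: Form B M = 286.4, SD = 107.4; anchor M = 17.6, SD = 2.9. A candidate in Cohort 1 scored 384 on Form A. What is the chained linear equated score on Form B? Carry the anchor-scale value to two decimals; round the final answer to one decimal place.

486.0

Form A → anchor (Cohort 1): v = (3.8/91.0)(384 − 290.9) + 19.1 = 22.99
anchor → Form B (Cohort 2): y = (107.4/2.9)(22.99 − 17.6) + 286.4 = 486.0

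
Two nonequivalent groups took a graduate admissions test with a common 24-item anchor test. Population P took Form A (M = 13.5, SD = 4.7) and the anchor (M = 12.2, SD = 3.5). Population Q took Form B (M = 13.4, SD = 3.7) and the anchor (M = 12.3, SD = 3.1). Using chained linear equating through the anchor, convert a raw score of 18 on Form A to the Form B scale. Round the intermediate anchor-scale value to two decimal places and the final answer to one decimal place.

17.3

Form A → anchor (Population P): v = (3.5/4.7)(18 − 13.5) + 12.2 = 15.55
anchor → Form B (Population Q): y = (3.7/3.1)(15.55 − 12.3) + 13.4 = 17.3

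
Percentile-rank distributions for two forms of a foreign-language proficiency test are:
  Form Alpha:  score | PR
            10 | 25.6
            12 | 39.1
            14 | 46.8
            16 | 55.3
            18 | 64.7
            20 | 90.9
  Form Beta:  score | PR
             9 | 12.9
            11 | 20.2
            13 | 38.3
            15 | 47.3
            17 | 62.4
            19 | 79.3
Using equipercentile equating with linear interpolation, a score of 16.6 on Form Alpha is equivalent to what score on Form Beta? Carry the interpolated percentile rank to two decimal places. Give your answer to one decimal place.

16.4

PR of 16.6 on Form Alpha: 55.3 + (16.6 − 16)/(18 − 16) × (64.7 − 55.3) = 58.12
On Form Beta, PR 58.12 falls between score 15 (PR 47.3) and 17 (PR 62.4).
Interpolate: 15 + (58.12 − 47.3)/(62.4 − 47.3) × (17 − 15) = 16.4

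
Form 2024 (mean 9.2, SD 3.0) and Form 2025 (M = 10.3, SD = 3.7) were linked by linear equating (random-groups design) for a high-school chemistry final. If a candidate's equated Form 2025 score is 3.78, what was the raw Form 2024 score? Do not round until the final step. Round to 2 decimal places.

Invert y = (SD_Y/SD_X)(x − M_X) + M_Y:
x = (SD_X/SD_Y)(y − M_Y) + M_X = (3.0/3.7)(3.78 − 10.3) + 9.2
x = 0.810811 × -6.520 + 9.2 = 3.91

3.91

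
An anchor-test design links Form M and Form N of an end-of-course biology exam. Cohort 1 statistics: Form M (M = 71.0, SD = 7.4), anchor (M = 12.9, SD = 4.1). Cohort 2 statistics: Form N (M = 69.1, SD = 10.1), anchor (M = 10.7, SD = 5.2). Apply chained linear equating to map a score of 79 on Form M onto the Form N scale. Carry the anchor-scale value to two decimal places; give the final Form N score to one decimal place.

Form M → anchor (Cohort 1): v = (4.1/7.4)(79 − 71.0) + 12.9 = 17.33
anchor → Form N (Cohort 2): y = (10.1/5.2)(17.33 − 10.7) + 69.1 = 82.0

82.0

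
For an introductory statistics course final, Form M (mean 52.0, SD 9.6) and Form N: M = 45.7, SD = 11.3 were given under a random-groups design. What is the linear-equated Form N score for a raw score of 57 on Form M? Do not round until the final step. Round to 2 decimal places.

Linear equating: y = (SD_Y/SD_X)(x − M_X) + M_Y
y = (11.3/9.6)(57 − 52.0) + 45.7
y = 1.177083 × 5.0 + 45.7 = 5.8854 + 45.7 = 51.59

51.59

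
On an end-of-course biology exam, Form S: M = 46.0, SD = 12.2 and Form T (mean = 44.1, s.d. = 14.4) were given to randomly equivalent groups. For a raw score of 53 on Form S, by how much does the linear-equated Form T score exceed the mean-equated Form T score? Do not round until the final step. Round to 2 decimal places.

1.26

Mean-equated: 53 + (44.1 − 46.0) = 51.10
Linear-equated: (14.4/12.2)(53 − 46.0) + 44.1 = 52.362
Difference = 52.362 − 51.10 = 1.26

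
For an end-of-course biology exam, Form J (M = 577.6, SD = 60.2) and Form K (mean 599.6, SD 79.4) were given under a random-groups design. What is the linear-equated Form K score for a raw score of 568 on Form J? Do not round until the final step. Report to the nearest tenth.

586.9

Linear equating: y = (SD_Y/SD_X)(x − M_X) + M_Y
y = (79.4/60.2)(568 − 577.6) + 599.6
y = 1.318937 × -9.6 + 599.6 = -12.6618 + 599.6 = 586.9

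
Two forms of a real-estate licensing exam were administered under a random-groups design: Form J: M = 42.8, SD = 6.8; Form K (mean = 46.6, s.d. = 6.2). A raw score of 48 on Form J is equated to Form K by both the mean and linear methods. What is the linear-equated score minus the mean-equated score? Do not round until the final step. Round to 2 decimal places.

-0.46

Mean-equated: 48 + (46.6 − 42.8) = 51.80
Linear-equated: (6.2/6.8)(48 − 42.8) + 46.6 = 51.341
Difference = 51.341 − 51.80 = -0.46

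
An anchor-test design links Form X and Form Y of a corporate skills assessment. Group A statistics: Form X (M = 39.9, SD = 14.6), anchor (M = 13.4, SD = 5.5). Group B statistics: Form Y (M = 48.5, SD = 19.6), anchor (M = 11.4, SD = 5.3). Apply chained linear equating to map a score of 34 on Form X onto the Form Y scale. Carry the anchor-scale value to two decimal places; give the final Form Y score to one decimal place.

Form X → anchor (Group A): v = (5.5/14.6)(34 − 39.9) + 13.4 = 11.18
anchor → Form Y (Group B): y = (19.6/5.3)(11.18 − 11.4) + 48.5 = 47.7

47.7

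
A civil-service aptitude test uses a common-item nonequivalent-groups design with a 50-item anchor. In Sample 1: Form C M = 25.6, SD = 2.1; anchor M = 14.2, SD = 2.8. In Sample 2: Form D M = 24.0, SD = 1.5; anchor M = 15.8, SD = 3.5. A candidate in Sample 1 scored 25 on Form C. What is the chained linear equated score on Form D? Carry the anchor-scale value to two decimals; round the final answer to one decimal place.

23.0

Form C → anchor (Sample 1): v = (2.8/2.1)(25 − 25.6) + 14.2 = 13.40
anchor → Form D (Sample 2): y = (1.5/3.5)(13.40 − 15.8) + 24.0 = 23.0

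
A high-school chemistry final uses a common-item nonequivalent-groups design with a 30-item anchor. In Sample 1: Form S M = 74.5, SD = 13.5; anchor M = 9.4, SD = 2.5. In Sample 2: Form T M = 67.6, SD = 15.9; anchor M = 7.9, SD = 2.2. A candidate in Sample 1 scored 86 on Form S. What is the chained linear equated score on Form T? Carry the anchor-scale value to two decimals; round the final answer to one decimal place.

93.8

Form S → anchor (Sample 1): v = (2.5/13.5)(86 − 74.5) + 9.4 = 11.53
anchor → Form T (Sample 2): y = (15.9/2.2)(11.53 − 7.9) + 67.6 = 93.8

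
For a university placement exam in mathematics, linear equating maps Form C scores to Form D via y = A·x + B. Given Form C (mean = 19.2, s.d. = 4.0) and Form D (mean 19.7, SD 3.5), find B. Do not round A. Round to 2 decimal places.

A = SD_Y / SD_X = 3.5 / 4.0 = 0.875000
B = M_Y − A·M_X = 19.7 − 0.875000 × 19.2 = 2.90

2.90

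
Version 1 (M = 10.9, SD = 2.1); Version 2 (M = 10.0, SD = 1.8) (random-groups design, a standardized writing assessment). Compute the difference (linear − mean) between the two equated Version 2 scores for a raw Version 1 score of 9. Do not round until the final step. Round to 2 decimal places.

0.27

Mean-equated: 9 + (10.0 − 10.9) = 8.10
Linear-equated: (1.8/2.1)(9 − 10.9) + 10.0 = 8.371
Difference = 8.371 − 8.10 = 0.27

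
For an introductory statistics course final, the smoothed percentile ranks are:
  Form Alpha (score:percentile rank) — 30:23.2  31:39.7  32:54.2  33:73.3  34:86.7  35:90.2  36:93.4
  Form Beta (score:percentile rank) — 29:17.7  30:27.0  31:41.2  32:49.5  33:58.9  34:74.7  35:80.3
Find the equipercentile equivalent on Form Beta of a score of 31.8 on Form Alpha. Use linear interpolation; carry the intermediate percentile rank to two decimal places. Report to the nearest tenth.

32.2

PR of 31.8 on Form Alpha: 39.7 + (31.8 − 31)/(32 − 31) × (54.2 − 39.7) = 51.30
On Form Beta, PR 51.30 falls between score 32 (PR 49.5) and 33 (PR 58.9).
Interpolate: 32 + (51.30 − 49.5)/(58.9 − 49.5) × (33 − 32) = 32.2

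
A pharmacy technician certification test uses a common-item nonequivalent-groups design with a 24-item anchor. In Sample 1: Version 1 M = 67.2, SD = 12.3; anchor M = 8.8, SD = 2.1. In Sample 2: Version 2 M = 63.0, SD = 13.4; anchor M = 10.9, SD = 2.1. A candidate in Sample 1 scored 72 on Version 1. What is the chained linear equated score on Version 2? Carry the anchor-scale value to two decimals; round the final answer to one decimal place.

Version 1 → anchor (Sample 1): v = (2.1/12.3)(72 − 67.2) + 8.8 = 9.62
anchor → Version 2 (Sample 2): y = (13.4/2.1)(9.62 − 10.9) + 63.0 = 54.8

54.8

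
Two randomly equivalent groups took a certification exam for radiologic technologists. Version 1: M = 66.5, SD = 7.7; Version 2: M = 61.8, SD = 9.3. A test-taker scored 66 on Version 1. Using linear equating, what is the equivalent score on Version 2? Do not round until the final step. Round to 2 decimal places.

Linear equating: y = (SD_Y/SD_X)(x − M_X) + M_Y
y = (9.3/7.7)(66 − 66.5) + 61.8
y = 1.207792 × -0.5 + 61.8 = -0.6039 + 61.8 = 61.20

61.20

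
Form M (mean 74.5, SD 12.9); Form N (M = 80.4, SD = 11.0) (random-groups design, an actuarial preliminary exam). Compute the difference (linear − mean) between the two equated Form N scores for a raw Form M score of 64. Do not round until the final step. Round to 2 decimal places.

Mean-equated: 64 + (80.4 − 74.5) = 69.90
Linear-equated: (11.0/12.9)(64 − 74.5) + 80.4 = 71.447
Difference = 71.447 − 69.90 = 1.55

1.55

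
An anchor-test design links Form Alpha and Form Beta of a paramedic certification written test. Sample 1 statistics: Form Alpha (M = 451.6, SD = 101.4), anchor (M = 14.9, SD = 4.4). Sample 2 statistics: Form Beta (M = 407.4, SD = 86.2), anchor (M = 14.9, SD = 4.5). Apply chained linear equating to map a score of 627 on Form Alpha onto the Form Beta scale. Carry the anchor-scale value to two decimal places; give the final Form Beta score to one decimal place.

Form Alpha → anchor (Sample 1): v = (4.4/101.4)(627 − 451.6) + 14.9 = 22.51
anchor → Form Beta (Sample 2): y = (86.2/4.5)(22.51 − 14.9) + 407.4 = 553.2

553.2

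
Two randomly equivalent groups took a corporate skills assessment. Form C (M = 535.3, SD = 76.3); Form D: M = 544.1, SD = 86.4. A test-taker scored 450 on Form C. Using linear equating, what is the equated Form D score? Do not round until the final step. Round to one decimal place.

Linear equating: y = (SD_Y/SD_X)(x − M_X) + M_Y
y = (86.4/76.3)(450 − 535.3) + 544.1
y = 1.132372 × -85.3 + 544.1 = -96.5913 + 544.1 = 447.5

447.5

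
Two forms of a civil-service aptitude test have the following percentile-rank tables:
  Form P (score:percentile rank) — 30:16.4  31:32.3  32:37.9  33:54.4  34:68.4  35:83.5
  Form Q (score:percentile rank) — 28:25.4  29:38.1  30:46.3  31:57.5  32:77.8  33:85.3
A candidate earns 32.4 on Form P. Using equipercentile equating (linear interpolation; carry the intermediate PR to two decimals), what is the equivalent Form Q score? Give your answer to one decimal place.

29.8

PR of 32.4 on Form P: 37.9 + (32.4 − 32)/(33 − 32) × (54.4 − 37.9) = 44.50
On Form Q, PR 44.50 falls between score 29 (PR 38.1) and 30 (PR 46.3).
Interpolate: 29 + (44.50 − 38.1)/(46.3 − 38.1) × (30 − 29) = 29.8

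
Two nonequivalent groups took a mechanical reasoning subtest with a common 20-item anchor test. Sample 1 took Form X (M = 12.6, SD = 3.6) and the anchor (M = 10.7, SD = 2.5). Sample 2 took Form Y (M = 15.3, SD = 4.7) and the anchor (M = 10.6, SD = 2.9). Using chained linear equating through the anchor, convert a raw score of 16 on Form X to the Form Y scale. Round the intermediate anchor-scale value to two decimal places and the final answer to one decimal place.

19.3

Form X → anchor (Sample 1): v = (2.5/3.6)(16 − 12.6) + 10.7 = 13.06
anchor → Form Y (Sample 2): y = (4.7/2.9)(13.06 − 10.6) + 15.3 = 19.3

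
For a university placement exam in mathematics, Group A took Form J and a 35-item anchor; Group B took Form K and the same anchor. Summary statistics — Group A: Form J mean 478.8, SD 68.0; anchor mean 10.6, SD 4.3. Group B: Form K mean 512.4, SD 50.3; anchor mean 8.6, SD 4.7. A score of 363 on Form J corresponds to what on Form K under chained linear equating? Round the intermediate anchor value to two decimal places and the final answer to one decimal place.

455.5

Form J → anchor (Group A): v = (4.3/68.0)(363 − 478.8) + 10.6 = 3.28
anchor → Form K (Group B): y = (50.3/4.7)(3.28 − 8.6) + 512.4 = 455.5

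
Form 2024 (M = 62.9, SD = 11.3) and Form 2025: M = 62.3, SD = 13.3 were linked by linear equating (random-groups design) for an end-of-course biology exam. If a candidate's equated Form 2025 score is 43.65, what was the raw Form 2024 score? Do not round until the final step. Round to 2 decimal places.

Invert y = (SD_Y/SD_X)(x − M_X) + M_Y:
x = (SD_X/SD_Y)(y − M_Y) + M_X = (11.3/13.3)(43.65 − 62.3) + 62.9
x = 0.849624 × -18.650 + 62.9 = 47.05

47.05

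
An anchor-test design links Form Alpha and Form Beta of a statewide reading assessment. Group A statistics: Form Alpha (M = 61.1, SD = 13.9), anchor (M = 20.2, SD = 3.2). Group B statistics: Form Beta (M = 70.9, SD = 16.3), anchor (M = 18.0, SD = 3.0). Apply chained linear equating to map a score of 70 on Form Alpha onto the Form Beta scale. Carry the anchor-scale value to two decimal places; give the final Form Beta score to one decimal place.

Form Alpha → anchor (Group A): v = (3.2/13.9)(70 − 61.1) + 20.2 = 22.25
anchor → Form Beta (Group B): y = (16.3/3.0)(22.25 − 18.0) + 70.9 = 94.0

94.0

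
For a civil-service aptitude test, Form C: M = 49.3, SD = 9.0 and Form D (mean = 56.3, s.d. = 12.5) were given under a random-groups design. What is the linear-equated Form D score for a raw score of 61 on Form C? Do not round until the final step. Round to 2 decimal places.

72.55

Linear equating: y = (SD_Y/SD_X)(x − M_X) + M_Y
y = (12.5/9.0)(61 − 49.3) + 56.3
y = 1.388889 × 11.7 + 56.3 = 16.2500 + 56.3 = 72.55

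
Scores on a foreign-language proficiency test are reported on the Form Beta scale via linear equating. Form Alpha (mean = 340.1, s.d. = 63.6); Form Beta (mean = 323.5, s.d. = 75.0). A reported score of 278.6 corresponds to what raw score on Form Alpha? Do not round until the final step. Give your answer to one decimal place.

Invert y = (SD_Y/SD_X)(x − M_X) + M_Y:
x = (SD_X/SD_Y)(y − M_Y) + M_X = (63.6/75.0)(278.6 − 323.5) + 340.1
x = 0.848000 × -44.900 + 340.1 = 302.0

302.0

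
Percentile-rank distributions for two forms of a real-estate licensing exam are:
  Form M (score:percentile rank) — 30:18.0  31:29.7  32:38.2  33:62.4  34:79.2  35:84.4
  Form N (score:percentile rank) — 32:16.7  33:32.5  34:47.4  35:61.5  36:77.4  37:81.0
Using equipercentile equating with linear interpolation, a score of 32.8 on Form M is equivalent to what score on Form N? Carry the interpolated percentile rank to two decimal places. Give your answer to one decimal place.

34.7

PR of 32.8 on Form M: 38.2 + (32.8 − 32)/(33 − 32) × (62.4 − 38.2) = 57.56
On Form N, PR 57.56 falls between score 34 (PR 47.4) and 35 (PR 61.5).
Interpolate: 34 + (57.56 − 47.4)/(61.5 − 47.4) × (35 − 34) = 34.7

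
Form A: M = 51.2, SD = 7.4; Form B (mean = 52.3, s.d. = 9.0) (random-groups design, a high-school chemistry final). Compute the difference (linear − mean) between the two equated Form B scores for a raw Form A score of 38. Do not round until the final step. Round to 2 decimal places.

-2.85

Mean-equated: 38 + (52.3 − 51.2) = 39.10
Linear-equated: (9.0/7.4)(38 − 51.2) + 52.3 = 36.246
Difference = 36.246 − 39.10 = -2.85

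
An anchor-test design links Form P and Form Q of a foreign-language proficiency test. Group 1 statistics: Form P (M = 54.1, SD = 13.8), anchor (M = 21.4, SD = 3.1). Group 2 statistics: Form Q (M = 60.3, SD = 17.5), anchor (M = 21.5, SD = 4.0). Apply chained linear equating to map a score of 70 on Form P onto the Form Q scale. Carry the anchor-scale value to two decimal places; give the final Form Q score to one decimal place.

75.5

Form P → anchor (Group 1): v = (3.1/13.8)(70 − 54.1) + 21.4 = 24.97
anchor → Form Q (Group 2): y = (17.5/4.0)(24.97 − 21.5) + 60.3 = 75.5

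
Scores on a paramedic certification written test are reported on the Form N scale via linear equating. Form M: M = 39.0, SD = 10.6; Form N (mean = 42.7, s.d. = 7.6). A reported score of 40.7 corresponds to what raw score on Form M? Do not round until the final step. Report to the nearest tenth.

36.2

Invert y = (SD_Y/SD_X)(x − M_X) + M_Y:
x = (SD_X/SD_Y)(y − M_Y) + M_X = (10.6/7.6)(40.7 − 42.7) + 39.0
x = 1.394737 × -2.000 + 39.0 = 36.2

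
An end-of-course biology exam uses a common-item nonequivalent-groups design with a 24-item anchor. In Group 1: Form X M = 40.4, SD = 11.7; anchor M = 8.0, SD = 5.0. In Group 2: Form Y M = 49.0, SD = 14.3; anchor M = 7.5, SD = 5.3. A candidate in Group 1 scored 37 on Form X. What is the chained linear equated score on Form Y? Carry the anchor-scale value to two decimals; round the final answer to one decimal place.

Form X → anchor (Group 1): v = (5.0/11.7)(37 − 40.4) + 8.0 = 6.55
anchor → Form Y (Group 2): y = (14.3/5.3)(6.55 − 7.5) + 49.0 = 46.4

46.4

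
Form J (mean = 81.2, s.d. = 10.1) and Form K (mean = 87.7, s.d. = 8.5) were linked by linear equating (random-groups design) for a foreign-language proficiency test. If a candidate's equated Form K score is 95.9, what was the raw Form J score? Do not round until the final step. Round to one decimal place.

90.9

Invert y = (SD_Y/SD_X)(x − M_X) + M_Y:
x = (SD_X/SD_Y)(y − M_Y) + M_X = (10.1/8.5)(95.9 − 87.7) + 81.2
x = 1.188235 × 8.200 + 81.2 = 90.9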